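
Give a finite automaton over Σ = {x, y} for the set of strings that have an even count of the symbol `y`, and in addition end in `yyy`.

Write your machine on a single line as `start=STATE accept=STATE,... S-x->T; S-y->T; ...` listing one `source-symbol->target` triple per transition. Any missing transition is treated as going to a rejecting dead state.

start=A; accept=E; A-x->A; A-y->B; B-x->B; B-y->C; C-x->A; C-y->D; D-x->B; D-y->E; E-x->A; E-y->D

Handle the two conditions separately and then intersect. The first has 2 states tracking the count of `y`s modulo 2; the second has 4 states tracking how much of the suffix `yyy` has currently been matched. A product state is a pair (one from each), accepting exactly when both do. After merging equivalent states the machine shrinks.
5 states suffice.
       x  y 
>  A   A  B 
   B   B  C 
   C   A  D 
   D   B  E 
 * E   A  D 
(> = start, * = accepting)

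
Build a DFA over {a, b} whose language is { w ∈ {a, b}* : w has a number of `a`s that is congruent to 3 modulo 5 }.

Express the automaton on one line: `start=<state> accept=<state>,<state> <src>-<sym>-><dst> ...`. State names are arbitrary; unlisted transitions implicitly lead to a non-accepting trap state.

Keep the running count of `a`s modulo 5: each `a` advances along the cycle S0 → S1 → S2 → S3 → S4 → S0 while other symbols loop. Accept at S3.
5 states suffice.
        a   b  
>  S0   S1  S0 
   S1   S2  S1 
   S2   S3  S2 
 * S3   S4  S3 
   S4   S0  S4 
(> = start, * = accepting)

start=S0 accept=S3 S0-a->S1 S0-b->S0 S1-a->S2 S1-b->S1 S2-a->S3 S2-b->S2 S3-a->S4 S3-b->S3 S4-a->S0 S4-b->S4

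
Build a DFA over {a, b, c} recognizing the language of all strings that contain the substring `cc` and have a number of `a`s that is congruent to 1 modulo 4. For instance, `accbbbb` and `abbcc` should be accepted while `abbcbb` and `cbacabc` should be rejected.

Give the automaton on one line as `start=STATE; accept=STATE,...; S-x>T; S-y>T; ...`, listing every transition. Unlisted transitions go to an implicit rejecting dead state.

Handle the two conditions separately and then intersect. One (3 states) tracks whether and how much of `cc` has been seen; the other (4 states) tracks the count of `a`s modulo 4. Each combined state is a pair, one component from each; accept when both components accept.
With 12 states:
          a    b    c  
>  s0     s1   s0   s2 
   s1     s3   s1   s4 
   s2     s1   s0   s5 
   s3     s6   s3   s7 
   s4     s3   s1   s8 
   s5     s8   s5   s5 
   s6     s0   s6   s9 
   s7     s6   s3  s10 
 * s8    s10   s8   s8 
   s9     s0   s6  s11 
   s10   s11  s10  s10 
   s11    s5  s11  s11 
(> = start, * = accepting)

start=s0; accept=s8; s0-a>s1; s0-b>s0; s0-c>s2; s1-a>s3; s1-b>s1; s1-c>s4; s2-a>s1; s2-b>s0; s2-c>s5; s3-a>s6; s3-b>s3; s3-c>s7; s4-a>s3; s4-b>s1; s4-c>s8; s5-a>s8; s5-b>s5; s5-c>s5; s6-a>s0; s6-b>s6; s6-c>s9; s7-a>s6; s7-b>s3; s7-c>s10; s8-a>s10; s8-b>s8; s8-c>s8; s9-a>s0; s9-b>s6; s9-c>s11; s10-a>s11; s10-b>s10; s10-c>s10; s11-a>s5; s11-b>s11; s11-c>s11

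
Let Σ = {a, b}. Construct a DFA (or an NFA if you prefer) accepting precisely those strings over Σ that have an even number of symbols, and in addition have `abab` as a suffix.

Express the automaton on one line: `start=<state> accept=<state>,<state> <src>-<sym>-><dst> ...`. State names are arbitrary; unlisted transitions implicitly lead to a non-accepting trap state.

start=S0 accept=S5 S0-a->S1 S0-b->S2 S1-a->S0 S1-b->S3 S2-a->S0 S2-b->S0 S3-a->S4 S3-b->S2 S4-a->S0 S4-b->S5 S5-a->S4 S5-b->S2

Handle the two conditions separately and then intersect. The first has 2 states tracking the input length modulo 2; the second has 5 states tracking how much of the suffix `abab` has currently been matched. A product state is a pair (one from each), accepting exactly when both do. Minimizing collapses redundant product states.
        a   b  
>  S0   S1  S2 
   S1   S0  S3 
   S2   S0  S0 
   S3   S4  S2 
   S4   S0  S5 
 * S5   S4  S2 
(> = start, * = accepting)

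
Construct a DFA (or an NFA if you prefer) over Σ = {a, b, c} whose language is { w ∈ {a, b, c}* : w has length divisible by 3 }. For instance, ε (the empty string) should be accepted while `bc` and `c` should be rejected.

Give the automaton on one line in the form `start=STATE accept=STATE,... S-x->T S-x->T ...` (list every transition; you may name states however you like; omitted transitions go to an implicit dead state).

start=S0 accept=S0 S0-a->S1 S0-b->S1 S0-c->S1 S1-a->S2 S1-b->S2 S1-c->S2 S2-a->S0 S2-b->S0 S2-c->S0

Only the length mod 3 matters, so use a 3-cycle: from any state, every input symbol moves to the next state, wrapping S2 back to S0. Mark S0 accepting.
A 3-state machine:
        a   b   c  
>* S0   S1  S1  S1 
   S1   S2  S2  S2 
   S2   S0  S0  S0 
(> = start, * = accepting)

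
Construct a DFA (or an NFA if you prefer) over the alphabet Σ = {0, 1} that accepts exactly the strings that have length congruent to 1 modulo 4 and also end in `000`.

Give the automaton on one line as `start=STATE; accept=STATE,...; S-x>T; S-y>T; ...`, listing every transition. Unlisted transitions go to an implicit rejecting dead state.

start=q0; accept=q13; q0-0>q1; q0-1>q2; q1-0>q3; q1-1>q4; q2-0>q5; q2-1>q4; q3-0>q6; q3-1>q7; q4-0>q8; q4-1>q7; q5-0>q9; q5-1>q7; q6-0>q10; q6-1>q0; q7-0>q11; q7-1>q0; q8-0>q12; q8-1>q0; q9-0>q10; q9-1>q0; q10-0>q13; q10-1>q2; q11-0>q14; q11-1>q2; q12-0>q13; q12-1>q2; q13-0>q15; q13-1>q4; q14-0>q15; q14-1>q4; q15-0>q6; q15-1>q7

Build one automaton per condition and run them in lockstep. The first has 4 states tracking the input length modulo 4; the second has 4 states tracking how much of the suffix `000` has currently been matched. A product state is a pair (one from each), accepting exactly when both do.
A 16-state machine:
          0    1  
>  q0     q1   q2 
   q1     q3   q4 
   q2     q5   q4 
   q3     q6   q7 
   q4     q8   q7 
   q5     q9   q7 
   q6    q10   q0 
   q7    q11   q0 
   q8    q12   q0 
   q9    q10   q0 
   q10   q13   q2 
   q11   q14   q2 
   q12   q13   q2 
 * q13   q15   q4 
   q14   q15   q4 
   q15    q6   q7 
(> = start, * = accepting)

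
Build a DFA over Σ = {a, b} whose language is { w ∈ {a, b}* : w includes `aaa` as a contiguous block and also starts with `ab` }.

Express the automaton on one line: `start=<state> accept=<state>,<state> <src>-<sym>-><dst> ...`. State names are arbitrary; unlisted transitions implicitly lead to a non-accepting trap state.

Run two small machines in parallel and take their product. One (4 states) tracks whether and how much of `aaa` has been seen; the other (4 states) tracks whether the input so far still matches the prefix `ab`. Each combined state is a pair, one component from each; accept when both components accept.
10 states suffice.
        a   b  
>  S0   S1  S2 
   S1   S3  S4 
   S2   S5  S2 
   S3   S6  S2 
   S4   S7  S4 
   S5   S3  S2 
   S6   S6  S6 
   S7   S8  S4 
   S8   S9  S4 
 * S9   S9  S9 
(> = start, * = accepting)

start=S0 accept=S9 S0-a->S1 S0-b->S2 S1-a->S3 S1-b->S4 S2-a->S5 S2-b->S2 S3-a->S6 S3-b->S2 S4-a->S7 S4-b->S4 S5-a->S3 S5-b->S2 S6-a->S6 S6-b->S6 S7-a->S8 S7-b->S4 S8-a->S9 S8-b->S4 S9-a->S9 S9-b->S9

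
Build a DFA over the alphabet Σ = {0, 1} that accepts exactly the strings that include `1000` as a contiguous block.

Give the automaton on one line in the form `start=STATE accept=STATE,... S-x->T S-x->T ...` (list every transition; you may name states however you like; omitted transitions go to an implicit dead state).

start=q0 accept=q4 q0-0->q0 q0-1->q1 q1-0->q2 q1-1->q1 q2-0->q3 q2-1->q1 q3-0->q4 q3-1->q1 q4-0->q4 q4-1->q4

States q0..q3 record the length of the longest prefix of `1000` that matches the current input suffix. Reaching q4 means `1000` has been seen, and we stay there forever. Accept from q4.
        0   1  
>  q0   q0  q1 
   q1   q2  q1 
   q2   q3  q1 
   q3   q4  q1 
 * q4   q4  q4 
(> = start, * = accepting)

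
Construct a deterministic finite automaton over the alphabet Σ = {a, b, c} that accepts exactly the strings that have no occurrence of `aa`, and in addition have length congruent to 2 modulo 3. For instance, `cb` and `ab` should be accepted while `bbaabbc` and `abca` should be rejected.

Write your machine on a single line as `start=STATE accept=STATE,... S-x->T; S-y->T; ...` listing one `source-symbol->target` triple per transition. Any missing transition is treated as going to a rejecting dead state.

Build one automaton per condition and run them in lockstep. The first has 3 states tracking partial matches of the forbidden pattern `aa`; the second has 3 states tracking the input length modulo 3. A product state is a pair (one from each), accepting exactly when both do.
        a   b   c  
>  s0   s1  s2  s2 
   s1   s3  s4  s4 
   s2   s5  s4  s4 
   s3   s6  s6  s6 
 * s4   s7  s0  s0 
 * s5   s6  s0  s0 
   s6   s8  s8  s8 
   s7   s8  s2  s2 
   s8   s3  s3  s3 
(> = start, * = accepting)

start=s0; accept=s4,s5; s0-a->s1; s0-b->s2; s0-c->s2; s1-a->s3; s1-b->s4; s1-c->s4; s2-a->s5; s2-b->s4; s2-c->s4; s3-a->s6; s3-b->s6; s3-c->s6; s4-a->s7; s4-b->s0; s4-c->s0; s5-a->s6; s5-b->s0; s5-c->s0; s6-a->s8; s6-b->s8; s6-c->s8; s7-a->s8; s7-b->s2; s7-c->s2; s8-a->s3; s8-b->s3; s8-c->s3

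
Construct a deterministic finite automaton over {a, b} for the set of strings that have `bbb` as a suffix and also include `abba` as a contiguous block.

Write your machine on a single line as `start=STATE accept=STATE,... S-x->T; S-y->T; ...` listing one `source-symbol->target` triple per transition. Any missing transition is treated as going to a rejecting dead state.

start=q0; accept=q10; q0-a->q1; q0-b->q2; q1-a->q1; q1-b->q3; q2-a->q1; q2-b->q4; q3-a->q1; q3-b->q5; q4-a->q1; q4-b->q6; q5-a->q7; q5-b->q6; q6-a->q1; q6-b->q6; q7-a->q7; q7-b->q8; q8-a->q7; q8-b->q9; q9-a->q7; q9-b->q10; q10-a->q7; q10-b->q10

Build one automaton per condition and run them in lockstep. One (4 states) tracks how much of the suffix `bbb` has currently been matched; the other (5 states) tracks whether and how much of `abba` has been seen. Each combined state is a pair, one component from each; accept when both components accept.
          a    b  
>  q0     q1   q2 
   q1     q1   q3 
   q2     q1   q4 
   q3     q1   q5 
   q4     q1   q6 
   q5     q7   q6 
   q6     q1   q6 
   q7     q7   q8 
   q8     q7   q9 
   q9     q7  q10 
 * q10    q7  q10 
(> = start, * = accepting)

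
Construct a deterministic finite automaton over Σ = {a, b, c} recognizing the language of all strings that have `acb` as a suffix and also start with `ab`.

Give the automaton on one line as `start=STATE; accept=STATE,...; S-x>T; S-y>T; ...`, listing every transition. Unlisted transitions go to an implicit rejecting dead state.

start=q0; accept=q6; q0-a>q1; q0-b>q2; q0-c>q2; q1-a>q2; q1-b>q3; q1-c>q2; q2-a>q2; q2-b>q2; q2-c>q2; q3-a>q4; q3-b>q3; q3-c>q3; q4-a>q4; q4-b>q3; q4-c>q5; q5-a>q4; q5-b>q6; q5-c>q3; q6-a>q4; q6-b>q3; q6-c>q3

Build one automaton per condition and run them in lockstep. One (4 states) tracks how much of the suffix `acb` has currently been matched; the other (4 states) tracks whether the input so far still matches the prefix `ab`. Each combined state is a pair, one component from each; accept when both components accept. Equivalent product states are then merged.
7 states suffice.
        a   b   c  
>  q0   q1  q2  q2 
   q1   q2  q3  q2 
   q2   q2  q2  q2 
   q3   q4  q3  q3 
   q4   q4  q3  q5 
   q5   q4  q6  q3 
 * q6   q4  q3  q3 
(> = start, * = accepting)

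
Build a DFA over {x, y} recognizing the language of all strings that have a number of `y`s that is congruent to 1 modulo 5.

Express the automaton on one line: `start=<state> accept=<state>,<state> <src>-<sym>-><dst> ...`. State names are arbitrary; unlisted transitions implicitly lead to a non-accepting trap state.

start=A accept=B A-x->A A-y->B B-x->B B-y->C C-x->C C-y->D D-x->D D-y->E E-x->E E-y->A

The only thing that matters is how many `y`s have appeared, reduced mod 5. Use one state per residue: A for 0, …, E for 4. Reading `y` moves to the next residue; anything else stays put. B is accepting.
A 5-state machine:
       x  y 
>  A   A  B 
 * B   B  C 
   C   C  D 
   D   D  E 
   E   E  A 
(> = start, * = accepting)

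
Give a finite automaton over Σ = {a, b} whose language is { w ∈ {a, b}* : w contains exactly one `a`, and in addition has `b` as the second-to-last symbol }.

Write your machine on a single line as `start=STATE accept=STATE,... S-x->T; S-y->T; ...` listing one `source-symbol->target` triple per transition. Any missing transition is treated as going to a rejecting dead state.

start=q0; accept=q5,q6; q0-a->q1; q0-b->q2; q1-a->q3; q1-b->q4; q2-a->q5; q2-b->q2; q3-a->q3; q3-b->q3; q4-a->q3; q4-b->q6; q5-a->q3; q5-b->q4; q6-a->q3; q6-b->q6

Build one automaton per condition and run them in lockstep. One (3 states) tracks the count of `a`s, saturating at 2; the other (7 states) tracks the last 2 symbols read. Each combined state is a pair, one component from each; accept when both components accept. After merging equivalent states the machine shrinks.
        a   b  
>  q0   q1  q2 
   q1   q3  q4 
   q2   q5  q2 
   q3   q3  q3 
   q4   q3  q6 
 * q5   q3  q4 
 * q6   q3  q6 
(> = start, * = accepting)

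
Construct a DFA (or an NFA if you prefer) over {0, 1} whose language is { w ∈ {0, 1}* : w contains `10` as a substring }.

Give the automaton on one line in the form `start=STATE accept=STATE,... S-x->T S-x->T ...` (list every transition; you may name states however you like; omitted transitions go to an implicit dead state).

start=s0 accept=s2 s0-0->s0 s0-1->s1 s1-0->s2 s1-1->s1 s2-0->s2 s2-1->s2

States s0..s1 record the length of the longest prefix of `10` that matches the current input suffix. Reaching s2 means `10` has been seen, and we stay there forever. Accept from s2.
3 states suffice.
        0   1  
>  s0   s0  s1 
   s1   s2  s1 
 * s2   s2  s2 
(> = start, * = accepting)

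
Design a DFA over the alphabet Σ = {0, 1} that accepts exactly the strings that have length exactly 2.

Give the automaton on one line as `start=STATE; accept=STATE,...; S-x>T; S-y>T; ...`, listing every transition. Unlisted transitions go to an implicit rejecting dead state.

start=q0; accept=q2; q0-0>q1; q0-1>q1; q1-0>q2; q1-1>q2; q2-0>q3; q2-1>q3; q3-0>q3; q3-1>q3

Count input length up to 3: every symbol moves from q0 toward q3, which means 'more than 2' and absorbs. Accept from {q2}.
4 states suffice.
        0   1  
>  q0   q1  q1 
   q1   q2  q2 
 * q2   q3  q3 
   q3   q3  q3 
(> = start, * = accepting)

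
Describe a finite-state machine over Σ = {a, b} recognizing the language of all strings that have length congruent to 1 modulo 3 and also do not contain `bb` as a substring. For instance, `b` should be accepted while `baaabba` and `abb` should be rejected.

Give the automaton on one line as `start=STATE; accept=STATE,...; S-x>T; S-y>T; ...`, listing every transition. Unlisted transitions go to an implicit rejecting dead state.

Build one automaton per condition and run them in lockstep. The first has 3 states tracking the input length modulo 3; the second has 3 states tracking partial matches of the forbidden pattern `bb`. A product state is a pair (one from each), accepting exactly when both do. After merging equivalent states the machine shrinks.
        a   b  
>  q0   q1  q2 
 * q1   q3  q4 
 * q2   q3  q5 
   q3   q0  q6 
   q4   q0  q5 
   q5   q5  q5 
   q6   q1  q5 
(> = start, * = accepting)

start=q0; accept=q1,q2; q0-a>q1; q0-b>q2; q1-a>q3; q1-b>q4; q2-a>q3; q2-b>q5; q3-a>q0; q3-b>q6; q4-a>q0; q4-b>q5; q5-a>q5; q5-b>q5; q6-a>q1; q6-b>q5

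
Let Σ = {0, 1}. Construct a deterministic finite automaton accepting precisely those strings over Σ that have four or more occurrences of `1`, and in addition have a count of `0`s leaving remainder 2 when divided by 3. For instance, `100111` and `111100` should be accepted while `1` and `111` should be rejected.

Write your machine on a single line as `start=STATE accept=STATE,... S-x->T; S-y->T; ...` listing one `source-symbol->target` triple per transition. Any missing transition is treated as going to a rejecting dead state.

start=q0; accept=q15,q17; q0-0->q1; q0-1->q2; q1-0->q3; q1-1->q4; q2-0->q4; q2-1->q5; q3-0->q0; q3-1->q6; q4-0->q6; q4-1->q7; q5-0->q7; q5-1->q8; q6-0->q2; q6-1->q9; q7-0->q9; q7-1->q10; q8-0->q10; q8-1->q11; q9-0->q5; q9-1->q12; q10-0->q12; q10-1->q13; q11-0->q13; q11-1->q14; q12-0->q8; q12-1->q15; q13-0->q15; q13-1->q16; q14-0->q16; q14-1->q14; q15-0->q11; q15-1->q17; q16-0->q17; q16-1->q16; q17-0->q14; q17-1->q17

Run two small machines in parallel and take their product. One (6 states) tracks the count of `1`s, saturating at 5; the other (3 states) tracks the count of `0`s modulo 3. Each combined state is a pair, one component from each; accept when both components accept.
18 states suffice.
          0    1  
>  q0     q1   q2 
   q1     q3   q4 
   q2     q4   q5 
   q3     q0   q6 
   q4     q6   q7 
   q5     q7   q8 
   q6     q2   q9 
   q7     q9  q10 
   q8    q10  q11 
   q9     q5  q12 
   q10   q12  q13 
   q11   q13  q14 
   q12    q8  q15 
   q13   q15  q16 
   q14   q16  q14 
 * q15   q11  q17 
   q16   q17  q16 
 * q17   q14  q17 
(> = start, * = accepting)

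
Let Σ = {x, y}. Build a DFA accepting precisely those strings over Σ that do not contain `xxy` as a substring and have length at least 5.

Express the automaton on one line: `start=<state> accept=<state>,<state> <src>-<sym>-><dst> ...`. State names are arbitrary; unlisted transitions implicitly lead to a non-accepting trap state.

Handle the two conditions separately and then intersect. The first has 4 states tracking partial matches of the forbidden pattern `xxy`; the second has 7 states tracking the input length, saturating at 6. A product state is a pair (one from each), accepting exactly when both do. After merging equivalent states the machine shrinks.
       x  y 
>  A   B  C 
   B   D  E 
   C   F  E 
   D   G  H 
   E   I  J 
   F   G  J 
   G   K  H 
   H   H  H 
   I   K  L 
   J   M  L 
   K   N  H 
   L   O  P 
   M   N  P 
 * N   N  H 
 * O   N  P 
 * P   O  P 
(> = start, * = accepting)

start=A accept=N,O,P A-x->B A-y->C B-x->D B-y->E C-x->F C-y->E D-x->G D-y->H E-x->I E-y->J F-x->G F-y->J G-x->K G-y->H H-x->H H-y->H I-x->K I-y->L J-x->M J-y->L K-x->N K-y->H L-x->O L-y->P M-x->N M-y->P N-x->N N-y->H O-x->N O-y->P P-x->O P-y->P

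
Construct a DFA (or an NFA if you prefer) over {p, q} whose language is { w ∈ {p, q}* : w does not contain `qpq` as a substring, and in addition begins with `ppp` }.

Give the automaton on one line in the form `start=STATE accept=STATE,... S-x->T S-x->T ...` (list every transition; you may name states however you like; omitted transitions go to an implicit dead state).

start=S0 accept=S4,S5,S6 S0-p->S1 S0-q->S2 S1-p->S3 S1-q->S2 S2-p->S2 S2-q->S2 S3-p->S4 S3-q->S2 S4-p->S4 S4-q->S5 S5-p->S6 S5-q->S5 S6-p->S4 S6-q->S2

Build one automaton per condition and run them in lockstep. The first has 4 states tracking partial matches of the forbidden pattern `qpq`; the second has 5 states tracking whether the input so far still matches the prefix `ppp`. A product state is a pair (one from each), accepting exactly when both do. Minimizing collapses redundant product states.
7 states suffice.
        p   q  
>  S0   S1  S2 
   S1   S3  S2 
   S2   S2  S2 
   S3   S4  S2 
 * S4   S4  S5 
 * S5   S6  S5 
 * S6   S4  S2 
(> = start, * = accepting)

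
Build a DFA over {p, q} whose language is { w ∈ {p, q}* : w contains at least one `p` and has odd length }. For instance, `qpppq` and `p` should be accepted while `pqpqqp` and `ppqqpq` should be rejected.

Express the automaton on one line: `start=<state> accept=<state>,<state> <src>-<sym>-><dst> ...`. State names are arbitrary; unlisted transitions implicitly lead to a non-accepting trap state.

start=S0 accept=S1,S5 S0-p->S1 S0-q->S2 S1-p->S3 S1-q->S4 S2-p->S4 S2-q->S0 S3-p->S5 S3-q->S5 S4-p->S5 S4-q->S1 S5-p->S3 S5-q->S3

Run two small machines in parallel and take their product. One (3 states) tracks the count of `p`s, saturating at 2; the other (2 states) tracks the input length modulo 2. Each combined state is a pair, one component from each; accept when both components accept.
6 states suffice.
        p   q  
>  S0   S1  S2 
 * S1   S3  S4 
   S2   S4  S0 
   S3   S5  S5 
   S4   S5  S1 
 * S5   S3  S3 
(> = start, * = accepting)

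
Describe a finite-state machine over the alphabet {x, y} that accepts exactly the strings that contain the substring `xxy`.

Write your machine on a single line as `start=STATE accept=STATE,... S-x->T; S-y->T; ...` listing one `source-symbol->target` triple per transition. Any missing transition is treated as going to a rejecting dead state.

Track how much of `xxy` has been matched so far: state A is no progress, D is the absorbing accept state reached once `xxy` has occurred. Intermediate states record partial matches; on a mismatch, fall back to the longest reusable overlap.
A 4-state machine:
       x  y 
>  A   B  A 
   B   C  A 
   C   C  D 
 * D   D  D 
(> = start, * = accepting)

start=A; accept=D; A-x->B; A-y->A; B-x->C; B-y->A; C-x->C; C-y->D; D-x->D; D-y->D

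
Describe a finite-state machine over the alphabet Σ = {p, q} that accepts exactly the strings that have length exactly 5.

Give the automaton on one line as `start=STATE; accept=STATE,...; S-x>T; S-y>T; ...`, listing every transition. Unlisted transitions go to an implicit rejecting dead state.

We only need to distinguish lengths 0, 1, …, 5, and '>5'. Chain S0 → S1 → S2 → S3 → S4 → S5 → S6 on every symbol, with S6 looping. Accepting states: {S5}.
With 7 states:
        p   q  
>  S0   S1  S1 
   S1   S2  S2 
   S2   S3  S3 
   S3   S4  S4 
   S4   S5  S5 
 * S5   S6  S6 
   S6   S6  S6 
(> = start, * = accepting)

start=S0; accept=S5; S0-p>S1; S0-q>S1; S1-p>S2; S1-q>S2; S2-p>S3; S2-q>S3; S3-p>S4; S3-q>S4; S4-p>S5; S4-q>S5; S5-p>S6; S5-q>S6; S6-p>S6; S6-q>S6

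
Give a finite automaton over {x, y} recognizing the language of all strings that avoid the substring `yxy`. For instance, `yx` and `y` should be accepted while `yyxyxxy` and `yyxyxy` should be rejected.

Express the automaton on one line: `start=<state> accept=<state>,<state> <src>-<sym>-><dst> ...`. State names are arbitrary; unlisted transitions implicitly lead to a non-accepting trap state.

Track partial matches of the forbidden pattern `yxy`. State D is a dead state reached once `yxy` has occurred; every other state accepts. A means no part of `yxy` is currently matched.
4 states suffice.
       x  y 
>* A   A  B 
 * B   C  B 
 * C   A  D 
   D   D  D 
(> = start, * = accepting)

start=A accept=A,B,C A-x->A A-y->B B-x->C B-y->B C-x->A C-y->D D-x->D D-y->D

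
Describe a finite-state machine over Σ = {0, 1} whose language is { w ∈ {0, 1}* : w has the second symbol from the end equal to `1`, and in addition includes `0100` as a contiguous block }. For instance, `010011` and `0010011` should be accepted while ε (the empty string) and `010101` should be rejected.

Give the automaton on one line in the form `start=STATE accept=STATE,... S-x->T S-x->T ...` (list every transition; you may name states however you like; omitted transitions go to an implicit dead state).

start=q0 accept=q10,q11 q0-0->q1 q0-1->q2 q1-0->q3 q1-1->q4 q2-0->q5 q2-1->q6 q3-0->q3 q3-1->q4 q4-0->q7 q4-1->q6 q5-0->q3 q5-1->q4 q6-0->q5 q6-1->q6 q7-0->q8 q7-1->q4 q8-0->q8 q8-1->q9 q9-0->q10 q9-1->q11 q10-0->q8 q10-1->q9 q11-0->q10 q11-1->q11

Handle the two conditions separately and then intersect. One (7 states) tracks the last 2 symbols read; the other (5 states) tracks whether and how much of `0100` has been seen. Each combined state is a pair, one component from each; accept when both components accept.
12 states suffice.
          0    1  
>  q0     q1   q2 
   q1     q3   q4 
   q2     q5   q6 
   q3     q3   q4 
   q4     q7   q6 
   q5     q3   q4 
   q6     q5   q6 
   q7     q8   q4 
   q8     q8   q9 
   q9    q10  q11 
 * q10    q8   q9 
 * q11   q10  q11 
(> = start, * = accepting)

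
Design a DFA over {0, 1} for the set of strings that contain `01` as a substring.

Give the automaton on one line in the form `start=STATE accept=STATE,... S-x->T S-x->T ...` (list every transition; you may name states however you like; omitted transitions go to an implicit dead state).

start=A accept=C A-0->B A-1->A B-0->B B-1->C C-0->C C-1->C

Track how much of `01` has been matched so far: state A is no progress, C is the absorbing accept state reached once `01` has occurred. Intermediate states record partial matches; on a mismatch, fall back to the longest reusable overlap.
With 3 states:
       0  1 
>  A   B  A 
   B   B  C 
 * C   C  C 
(> = start, * = accepting)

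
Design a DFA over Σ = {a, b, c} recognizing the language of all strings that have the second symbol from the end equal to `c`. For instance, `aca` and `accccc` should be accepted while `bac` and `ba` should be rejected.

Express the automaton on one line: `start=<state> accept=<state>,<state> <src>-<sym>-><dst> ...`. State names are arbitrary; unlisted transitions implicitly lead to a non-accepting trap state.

Because acceptance depends on a position counted from the end, the machine has to buffer the most recent 2 symbols. Make each state the string of the last up-to-2 symbols read; on input `x` shift the window left and append `x`. Accept when the buffered window has length 2 and begins with `c`.
          a    b    c  
>  q0     q1   q2   q3 
   q1     q4   q5   q6 
   q2     q7   q8   q9 
   q3    q10  q11  q12 
   q4     q4   q5   q6 
   q5     q7   q8   q9 
   q6    q10  q11  q12 
   q7     q4   q5   q6 
   q8     q7   q8   q9 
   q9    q10  q11  q12 
 * q10    q4   q5   q6 
 * q11    q7   q8   q9 
 * q12   q10  q11  q12 
(> = start, * = accepting)

start=q0 accept=q10,q11,q12 q0-a->q1 q0-b->q2 q0-c->q3 q1-a->q4 q1-b->q5 q1-c->q6 q2-a->q7 q2-b->q8 q2-c->q9 q3-a->q10 q3-b->q11 q3-c->q12 q4-a->q4 q4-b->q5 q4-c->q6 q5-a->q7 q5-b->q8 q5-c->q9 q6-a->q10 q6-b->q11 q6-c->q12 q7-a->q4 q7-b->q5 q7-c->q6 q8-a->q7 q8-b->q8 q8-c->q9 q9-a->q10 q9-b->q11 q9-c->q12 q10-a->q4 q10-b->q5 q10-c->q6 q11-a->q7 q11-b->q8 q11-c->q9 q12-a->q10 q12-b->q11 q12-c->q12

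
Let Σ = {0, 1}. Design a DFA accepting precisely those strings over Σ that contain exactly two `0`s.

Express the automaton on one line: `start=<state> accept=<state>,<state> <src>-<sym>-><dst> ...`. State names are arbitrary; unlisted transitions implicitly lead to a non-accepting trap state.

Count `0`s, saturating at 3: states A through C mean 0 through 2 `0`s seen; D means more than 2. Each `0` increments (capped at D); other symbols loop. Accept from {C}.
       0  1 
>  A   B  A 
   B   C  B 
 * C   D  C 
   D   D  D 
(> = start, * = accepting)

start=A accept=C A-0->B A-1->A B-0->C B-1->B C-0->D C-1->C D-0->D D-1->D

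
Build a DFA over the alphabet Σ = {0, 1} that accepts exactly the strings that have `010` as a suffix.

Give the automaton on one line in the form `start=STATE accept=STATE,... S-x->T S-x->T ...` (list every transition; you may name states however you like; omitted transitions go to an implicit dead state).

start=q0 accept=q3 q0-0->q1 q0-1->q0 q1-0->q1 q1-1->q2 q2-0->q3 q2-1->q0 q3-0->q1 q3-1->q2

Let each state record the length of the longest suffix of the input read so far that is also a prefix of `010`. q1 means the last symbol is `0`; q2 means the last 2 symbols are `01`; q3 means the last 3 symbols are `010`. Accept only at q3, where the string currently ends in `010`.
4 states suffice.
        0   1  
>  q0   q1  q0 
   q1   q1  q2 
   q2   q3  q0 
 * q3   q1  q2 
(> = start, * = accepting)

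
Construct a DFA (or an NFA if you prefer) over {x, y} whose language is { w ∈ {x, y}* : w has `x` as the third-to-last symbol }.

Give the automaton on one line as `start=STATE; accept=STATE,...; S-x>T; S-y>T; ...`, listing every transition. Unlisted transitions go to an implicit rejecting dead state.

Because acceptance depends on a position counted from the end, the machine has to buffer the most recent 3 symbols. Make each state the string of the last up-to-3 symbols read; on input `x` shift the window left and append `x`. Accept when the buffered window has length 3 and begins with `x`.
15 states suffice.
          x    y  
>  q0     q1   q2 
   q1     q3   q4 
   q2     q5   q6 
   q3     q7   q8 
   q4     q9  q10 
   q5    q11  q12 
   q6    q13  q14 
 * q7     q7   q8 
 * q8     q9  q10 
 * q9    q11  q12 
 * q10   q13  q14 
   q11    q7   q8 
   q12    q9  q10 
   q13   q11  q12 
   q14   q13  q14 
(> = start, * = accepting)

start=q0; accept=q7,q8,q9,q10; q0-x>q1; q0-y>q2; q1-x>q3; q1-y>q4; q2-x>q5; q2-y>q6; q3-x>q7; q3-y>q8; q4-x>q9; q4-y>q10; q5-x>q11; q5-y>q12; q6-x>q13; q6-y>q14; q7-x>q7; q7-y>q8; q8-x>q9; q8-y>q10; q9-x>q11; q9-y>q12; q10-x>q13; q10-y>q14; q11-x>q7; q11-y>q8; q12-x>q9; q12-y>q10; q13-x>q11; q13-y>q12; q14-x>q13; q14-y>q14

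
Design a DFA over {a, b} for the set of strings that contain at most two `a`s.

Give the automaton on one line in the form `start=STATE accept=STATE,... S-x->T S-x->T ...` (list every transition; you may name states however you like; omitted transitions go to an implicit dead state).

start=s0 accept=s0,s1,s2 s0-a->s1 s0-b->s0 s1-a->s2 s1-b->s1 s2-a->s3 s2-b->s2 s3-a->s3 s3-b->s3

Only the number of `a`s matters, and only up to 3. Make a chain s0 → s1 → s2 → s3 advanced by each `a` (with s3 absorbing); every other symbol self-loops. The accepting set is {s0, s1, s2}.
A 4-state machine:
        a   b  
>* s0   s1  s0 
 * s1   s2  s1 
 * s2   s3  s2 
   s3   s3  s3 
(> = start, * = accepting)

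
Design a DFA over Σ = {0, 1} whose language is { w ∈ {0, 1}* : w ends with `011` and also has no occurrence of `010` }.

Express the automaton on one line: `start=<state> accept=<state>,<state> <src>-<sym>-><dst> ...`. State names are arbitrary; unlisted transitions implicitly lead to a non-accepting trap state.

Handle the two conditions separately and then intersect. The first has 4 states tracking how much of the suffix `011` has currently been matched; the second has 4 states tracking partial matches of the forbidden pattern `010`. A product state is a pair (one from each), accepting exactly when both do. Minimizing collapses redundant product states.
       0  1 
>  A   B  A 
   B   B  C 
   C   D  E 
   D   D  D 
 * E   B  A 
(> = start, * = accepting)

start=A accept=E A-0->B A-1->A B-0->B B-1->C C-0->D C-1->E D-0->D D-1->D E-0->B E-1->A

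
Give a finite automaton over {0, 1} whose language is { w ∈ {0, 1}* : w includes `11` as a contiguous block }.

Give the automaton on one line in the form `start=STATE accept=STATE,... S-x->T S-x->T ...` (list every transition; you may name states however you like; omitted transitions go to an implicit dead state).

States q0..q1 record the length of the longest prefix of `11` that matches the current input suffix. Reaching q2 means `11` has been seen, and we stay there forever. Accept from q2.
3 states suffice.
        0   1  
>  q0   q0  q1 
   q1   q0  q2 
 * q2   q2  q2 
(> = start, * = accepting)

start=q0 accept=q2 q0-0->q0 q0-1->q1 q1-0->q0 q1-1->q2 q2-0->q2 q2-1->q2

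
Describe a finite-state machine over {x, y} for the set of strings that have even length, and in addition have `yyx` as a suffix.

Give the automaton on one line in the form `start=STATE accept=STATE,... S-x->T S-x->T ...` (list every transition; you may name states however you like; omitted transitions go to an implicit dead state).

start=s0 accept=s4 s0-x->s1 s0-y->s1 s1-x->s0 s1-y->s2 s2-x->s1 s2-y->s3 s3-x->s4 s3-y->s2 s4-x->s1 s4-y->s1

Build one automaton per condition and run them in lockstep. The first has 2 states tracking the input length modulo 2; the second has 4 states tracking how much of the suffix `yyx` has currently been matched. A product state is a pair (one from each), accepting exactly when both do. Equivalent product states are then merged.
With 5 states:
        x   y  
>  s0   s1  s1 
   s1   s0  s2 
   s2   s1  s3 
   s3   s4  s2 
 * s4   s1  s1 
(> = start, * = accepting)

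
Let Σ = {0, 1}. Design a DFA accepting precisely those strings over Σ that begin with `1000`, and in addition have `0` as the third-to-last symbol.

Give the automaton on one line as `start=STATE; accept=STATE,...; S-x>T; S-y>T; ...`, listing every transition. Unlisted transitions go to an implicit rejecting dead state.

start=A; accept=F,G,H,I; A-0>B; A-1>C; B-0>B; B-1>B; C-0>D; C-1>B; D-0>E; D-1>B; E-0>F; E-1>B; F-0>F; F-1>G; G-0>H; G-1>I; H-0>J; H-1>K; I-0>L; I-1>M; J-0>F; J-1>G; K-0>H; K-1>I; L-0>J; L-1>K; M-0>L; M-1>M

Handle the two conditions separately and then intersect. The first has 6 states tracking whether the input so far still matches the prefix `1000`; the second has 15 states tracking the last 3 symbols read. A product state is a pair (one from each), accepting exactly when both do. Equivalent product states are then merged.
13 states suffice.
       0  1 
>  A   B  C 
   B   B  B 
   C   D  B 
   D   E  B 
   E   F  B 
 * F   F  G 
 * G   H  I 
 * H   J  K 
 * I   L  M 
   J   F  G 
   K   H  I 
   L   J  K 
   M   L  M 
(> = start, * = accepting)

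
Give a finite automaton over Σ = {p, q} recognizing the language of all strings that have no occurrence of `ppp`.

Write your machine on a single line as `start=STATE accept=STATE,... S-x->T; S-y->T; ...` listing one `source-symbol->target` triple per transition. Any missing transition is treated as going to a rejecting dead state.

This is the complement of 'contains `ppp`'. Use the same substring-matching states — s0 through s3 holding how much of `ppp` has just been matched — but flip the accepting set: everything except the trap s3 accepts.
A 4-state machine:
        p   q  
>* s0   s1  s0 
 * s1   s2  s0 
 * s2   s3  s0 
   s3   s3  s3 
(> = start, * = accepting)

start=s0; accept=s0,s1,s2; s0-p->s1; s0-q->s0; s1-p->s2; s1-q->s0; s2-p->s3; s2-q->s0; s3-p->s3; s3-q->s3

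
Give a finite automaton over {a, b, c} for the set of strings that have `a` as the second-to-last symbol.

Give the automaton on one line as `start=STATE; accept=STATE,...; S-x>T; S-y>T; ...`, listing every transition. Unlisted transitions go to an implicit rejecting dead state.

start=q0; accept=q4,q5,q6; q0-a>q1; q0-b>q2; q0-c>q3; q1-a>q4; q1-b>q5; q1-c>q6; q2-a>q7; q2-b>q8; q2-c>q9; q3-a>q10; q3-b>q11; q3-c>q12; q4-a>q4; q4-b>q5; q4-c>q6; q5-a>q7; q5-b>q8; q5-c>q9; q6-a>q10; q6-b>q11; q6-c>q12; q7-a>q4; q7-b>q5; q7-c>q6; q8-a>q7; q8-b>q8; q8-c>q9; q9-a>q10; q9-b>q11; q9-c>q12; q10-a>q4; q10-b>q5; q10-c>q6; q11-a>q7; q11-b>q8; q11-c>q9; q12-a>q10; q12-b>q11; q12-c>q12

Because acceptance depends on a position counted from the end, the machine has to buffer the most recent 2 symbols. Make each state the string of the last up-to-2 symbols read; on input `x` shift the window left and append `x`. Accept when the buffered window has length 2 and begins with `a`.
A 13-state machine:
          a    b    c  
>  q0     q1   q2   q3 
   q1     q4   q5   q6 
   q2     q7   q8   q9 
   q3    q10  q11  q12 
 * q4     q4   q5   q6 
 * q5     q7   q8   q9 
 * q6    q10  q11  q12 
   q7     q4   q5   q6 
   q8     q7   q8   q9 
   q9    q10  q11  q12 
   q10    q4   q5   q6 
   q11    q7   q8   q9 
   q12   q10  q11  q12 
(> = start, * = accepting)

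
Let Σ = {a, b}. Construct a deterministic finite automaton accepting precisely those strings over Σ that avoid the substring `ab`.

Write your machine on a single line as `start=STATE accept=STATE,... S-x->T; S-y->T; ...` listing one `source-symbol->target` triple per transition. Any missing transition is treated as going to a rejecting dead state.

start=s0; accept=s0,s1; s0-a->s1; s0-b->s0; s1-a->s1; s1-b->s2; s2-a->s2; s2-b->s2

Track partial matches of the forbidden pattern `ab`. State s2 is a dead state reached once `ab` has occurred; every other state accepts. s0 means no part of `ab` is currently matched.
With 3 states:
        a   b  
>* s0   s1  s0 
 * s1   s1  s2 
   s2   s2  s2 
(> = start, * = accepting)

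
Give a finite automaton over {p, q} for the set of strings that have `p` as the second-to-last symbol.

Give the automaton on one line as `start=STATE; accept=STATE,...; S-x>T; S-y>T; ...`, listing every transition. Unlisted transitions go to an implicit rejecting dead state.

start=A; accept=D,E; A-p>B; A-q>C; B-p>D; B-q>E; C-p>F; C-q>G; D-p>D; D-q>E; E-p>F; E-q>G; F-p>D; F-q>E; G-p>F; G-q>G

A DFA must remember the last 2 symbols (since which symbol is second-to-last isn't known until the input ends). Use one state per possible window of the last ≤2 symbols; accept from those whose window starts with `p`.
       p  q 
>  A   B  C 
   B   D  E 
   C   F  G 
 * D   D  E 
 * E   F  G 
   F   D  E 
   G   F  G 
(> = start, * = accepting)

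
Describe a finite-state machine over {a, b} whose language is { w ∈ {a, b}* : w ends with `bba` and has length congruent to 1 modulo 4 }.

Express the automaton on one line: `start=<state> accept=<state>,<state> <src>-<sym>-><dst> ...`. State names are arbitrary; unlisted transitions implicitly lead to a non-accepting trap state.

Build one automaton per condition and run them in lockstep. The first has 4 states tracking how much of the suffix `bba` has currently been matched; the second has 4 states tracking the input length modulo 4. A product state is a pair (one from each), accepting exactly when both do. Equivalent product states are then merged.
        a   b  
>  q0   q1  q1 
   q1   q2  q2 
   q2   q3  q4 
   q3   q0  q0 
   q4   q0  q5 
   q5   q6  q1 
 * q6   q2  q2 
(> = start, * = accepting)

start=q0 accept=q6 q0-a->q1 q0-b->q1 q1-a->q2 q1-b->q2 q2-a->q3 q2-b->q4 q3-a->q0 q3-b->q0 q4-a->q0 q4-b->q5 q5-a->q6 q5-b->q1 q6-a->q2 q6-b->q2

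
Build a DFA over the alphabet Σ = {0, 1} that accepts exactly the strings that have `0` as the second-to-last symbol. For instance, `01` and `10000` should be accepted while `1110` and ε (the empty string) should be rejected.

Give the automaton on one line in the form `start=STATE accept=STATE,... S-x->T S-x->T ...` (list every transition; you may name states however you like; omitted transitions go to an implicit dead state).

start=A accept=D,E A-0->B A-1->C B-0->D B-1->E C-0->F C-1->G D-0->D D-1->E E-0->F E-1->G F-0->D F-1->E G-0->F G-1->G

Because acceptance depends on a position counted from the end, the machine has to buffer the most recent 2 symbols. Make each state the string of the last up-to-2 symbols read; on input `x` shift the window left and append `x`. Accept when the buffered window has length 2 and begins with `0`.
With 7 states:
       0  1 
>  A   B  C 
   B   D  E 
   C   F  G 
 * D   D  E 
 * E   F  G 
   F   D  E 
   G   F  G 
(> = start, * = accepting)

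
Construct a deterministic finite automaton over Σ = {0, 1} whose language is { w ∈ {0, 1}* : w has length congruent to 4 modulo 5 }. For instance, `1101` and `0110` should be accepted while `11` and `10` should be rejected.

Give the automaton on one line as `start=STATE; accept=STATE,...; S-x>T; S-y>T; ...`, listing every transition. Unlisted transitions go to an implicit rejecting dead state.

start=A; accept=E; A-0>B; A-1>B; B-0>C; B-1>C; C-0>D; C-1>D; D-0>E; D-1>E; E-0>A; E-1>A

Only the length mod 5 matters, so use a 5-cycle: from any state, every input symbol moves to the next state, wrapping E back to A. Mark E accepting.
With 5 states:
       0  1 
>  A   B  B 
   B   C  C 
   C   D  D 
   D   E  E 
 * E   A  A 
(> = start, * = accepting)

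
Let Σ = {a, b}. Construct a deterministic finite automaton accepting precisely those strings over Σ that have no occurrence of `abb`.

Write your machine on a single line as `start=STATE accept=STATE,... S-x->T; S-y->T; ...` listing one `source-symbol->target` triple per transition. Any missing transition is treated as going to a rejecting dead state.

start=s0; accept=s0,s1,s2; s0-a->s1; s0-b->s0; s1-a->s1; s1-b->s2; s2-a->s1; s2-b->s3; s3-a->s3; s3-b->s3

This is the complement of 'contains `abb`'. Use the same substring-matching states — s0 through s3 holding how much of `abb` has just been matched — but flip the accepting set: everything except the trap s3 accepts.
4 states suffice.
        a   b  
>* s0   s1  s0 
 * s1   s1  s2 
 * s2   s1  s3 
   s3   s3  s3 
(> = start, * = accepting)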